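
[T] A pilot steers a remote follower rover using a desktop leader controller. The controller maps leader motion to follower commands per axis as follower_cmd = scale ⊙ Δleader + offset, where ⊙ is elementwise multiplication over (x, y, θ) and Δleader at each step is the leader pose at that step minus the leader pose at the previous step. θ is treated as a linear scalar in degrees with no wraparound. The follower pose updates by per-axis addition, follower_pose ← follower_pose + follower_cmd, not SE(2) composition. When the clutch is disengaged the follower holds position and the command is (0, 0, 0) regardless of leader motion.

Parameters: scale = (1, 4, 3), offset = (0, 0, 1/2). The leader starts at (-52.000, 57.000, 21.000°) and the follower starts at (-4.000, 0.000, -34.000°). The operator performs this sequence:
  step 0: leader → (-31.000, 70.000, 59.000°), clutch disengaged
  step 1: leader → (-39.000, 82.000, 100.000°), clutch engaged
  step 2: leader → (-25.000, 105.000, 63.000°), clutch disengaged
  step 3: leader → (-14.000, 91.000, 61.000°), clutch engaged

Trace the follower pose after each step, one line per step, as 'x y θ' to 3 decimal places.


-4.000 0.000 -34.000
-12.000 48.000 89.500
-12.000 48.000 89.500
-1.000 -8.000 84.000

step 0: Δleader=(21.000, 13.000, 38.000°), disengaged; cmd=(0,0,0) → follower holds at (-4.000, 0.000, -34.000°)
step 1: Δleader=(-8.000, 12.000, 41.000°), engaged; cmd=(-8.000, 48.000, 123.500°) → follower=(-12.000, 48.000, 89.500°)
step 2: Δleader=(14.000, 23.000, -37.000°), disengaged; cmd=(0,0,0) → follower holds at (-12.000, 48.000, 89.500°)
step 3: Δleader=(11.000, -14.000, -2.000°), engaged; cmd=(11.000, -56.000, -5.500°) → follower=(-1.000, -8.000, 84.000°)


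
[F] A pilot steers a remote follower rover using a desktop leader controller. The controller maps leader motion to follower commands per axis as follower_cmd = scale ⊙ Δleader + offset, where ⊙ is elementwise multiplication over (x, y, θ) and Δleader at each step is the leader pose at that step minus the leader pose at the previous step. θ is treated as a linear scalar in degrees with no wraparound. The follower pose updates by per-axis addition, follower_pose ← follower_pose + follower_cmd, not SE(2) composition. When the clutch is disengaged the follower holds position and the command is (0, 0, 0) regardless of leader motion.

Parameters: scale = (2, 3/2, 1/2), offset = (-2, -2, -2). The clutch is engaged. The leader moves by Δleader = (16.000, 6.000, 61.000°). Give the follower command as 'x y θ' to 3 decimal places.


axis x: 2·16.000 + -2 = 30.000
axis y: 3/2·6.000 + -2 = 7.000
axis θ: 1/2·61.000 + -2 = 28.500

30.000 7.000 28.500


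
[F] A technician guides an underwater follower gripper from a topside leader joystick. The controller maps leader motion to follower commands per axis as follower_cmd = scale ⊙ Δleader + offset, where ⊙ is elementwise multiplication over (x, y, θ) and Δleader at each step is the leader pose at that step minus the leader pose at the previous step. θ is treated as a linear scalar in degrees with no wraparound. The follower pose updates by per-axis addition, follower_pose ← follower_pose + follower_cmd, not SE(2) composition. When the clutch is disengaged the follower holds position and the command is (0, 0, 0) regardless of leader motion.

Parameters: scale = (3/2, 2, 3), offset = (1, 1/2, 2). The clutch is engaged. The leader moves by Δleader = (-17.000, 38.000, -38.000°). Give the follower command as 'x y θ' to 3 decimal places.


axis x: 3/2·-17.000 + 1 = -24.500
axis y: 2·38.000 + 1/2 = 76.500
axis θ: 3·-38.000 + 2 = -112.000

-24.500 76.500 -112.000


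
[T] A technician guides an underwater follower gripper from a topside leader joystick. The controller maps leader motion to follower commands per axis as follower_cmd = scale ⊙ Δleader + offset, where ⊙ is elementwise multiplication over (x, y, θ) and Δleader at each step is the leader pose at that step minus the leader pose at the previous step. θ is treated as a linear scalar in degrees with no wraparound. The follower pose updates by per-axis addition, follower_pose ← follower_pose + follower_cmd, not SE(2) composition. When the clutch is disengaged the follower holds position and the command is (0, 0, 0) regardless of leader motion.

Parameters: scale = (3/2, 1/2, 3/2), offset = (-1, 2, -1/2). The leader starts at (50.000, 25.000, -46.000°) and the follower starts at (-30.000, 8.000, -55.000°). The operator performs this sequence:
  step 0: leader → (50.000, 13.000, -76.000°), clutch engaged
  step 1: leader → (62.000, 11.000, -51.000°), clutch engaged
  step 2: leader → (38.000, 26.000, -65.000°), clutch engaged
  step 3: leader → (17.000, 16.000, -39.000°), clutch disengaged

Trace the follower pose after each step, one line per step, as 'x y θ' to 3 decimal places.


-31.000 4.000 -100.500
-14.000 5.000 -63.500
-51.000 14.500 -85.000
-51.000 14.500 -85.000

step 0: Δleader=(0.000, -12.000, -30.000°), engaged; cmd=(-1.000, -4.000, -45.500°) → follower=(-31.000, 4.000, -100.500°)
step 1: Δleader=(12.000, -2.000, 25.000°), engaged; cmd=(17.000, 1.000, 37.000°) → follower=(-14.000, 5.000, -63.500°)
step 2: Δleader=(-24.000, 15.000, -14.000°), engaged; cmd=(-37.000, 9.500, -21.500°) → follower=(-51.000, 14.500, -85.000°)
step 3: Δleader=(-21.000, -10.000, 26.000°), disengaged; cmd=(0,0,0) → follower holds at (-51.000, 14.500, -85.000°)


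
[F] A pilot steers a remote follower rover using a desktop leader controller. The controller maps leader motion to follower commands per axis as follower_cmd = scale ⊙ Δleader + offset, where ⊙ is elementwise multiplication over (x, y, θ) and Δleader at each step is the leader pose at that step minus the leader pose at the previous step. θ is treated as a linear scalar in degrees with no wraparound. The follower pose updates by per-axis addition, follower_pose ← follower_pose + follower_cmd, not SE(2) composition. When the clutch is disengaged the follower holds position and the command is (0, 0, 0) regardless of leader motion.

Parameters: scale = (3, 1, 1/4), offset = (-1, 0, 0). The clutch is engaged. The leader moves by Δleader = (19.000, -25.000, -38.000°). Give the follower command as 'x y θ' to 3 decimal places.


axis x: 3·19.000 + -1 = 56.000
axis y: 1·-25.000 + 0 = -25.000
axis θ: 1/4·-38.000 + 0 = -9.500

56.000 -25.000 -9.500


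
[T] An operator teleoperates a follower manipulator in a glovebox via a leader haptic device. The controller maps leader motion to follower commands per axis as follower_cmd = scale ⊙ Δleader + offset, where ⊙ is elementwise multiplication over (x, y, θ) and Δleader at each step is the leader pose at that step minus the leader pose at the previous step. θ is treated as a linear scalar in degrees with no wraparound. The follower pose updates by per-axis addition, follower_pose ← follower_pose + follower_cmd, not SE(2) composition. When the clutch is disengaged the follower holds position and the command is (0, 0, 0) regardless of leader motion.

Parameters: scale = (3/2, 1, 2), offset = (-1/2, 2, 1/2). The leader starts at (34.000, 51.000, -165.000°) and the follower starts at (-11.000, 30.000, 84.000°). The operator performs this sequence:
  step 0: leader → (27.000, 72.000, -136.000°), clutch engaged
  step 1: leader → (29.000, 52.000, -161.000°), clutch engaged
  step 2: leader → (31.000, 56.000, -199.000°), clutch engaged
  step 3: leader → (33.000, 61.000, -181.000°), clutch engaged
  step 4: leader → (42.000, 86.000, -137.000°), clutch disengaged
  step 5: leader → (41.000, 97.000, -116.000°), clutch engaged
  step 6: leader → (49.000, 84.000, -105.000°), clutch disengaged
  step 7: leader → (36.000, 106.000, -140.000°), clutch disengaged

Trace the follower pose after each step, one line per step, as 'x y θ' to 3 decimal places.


-22.000 53.000 142.500
-19.500 35.000 93.000
-17.000 41.000 17.500
-14.500 48.000 54.000
-14.500 48.000 54.000
-16.500 61.000 96.500
-16.500 61.000 96.500
-16.500 61.000 96.500

step 0: Δleader=(-7.000, 21.000, 29.000°), engaged; cmd=(-11.000, 23.000, 58.500°) → follower=(-22.000, 53.000, 142.500°)
step 1: Δleader=(2.000, -20.000, -25.000°), engaged; cmd=(2.500, -18.000, -49.500°) → follower=(-19.500, 35.000, 93.000°)
step 2: Δleader=(2.000, 4.000, -38.000°), engaged; cmd=(2.500, 6.000, -75.500°) → follower=(-17.000, 41.000, 17.500°)
step 3: Δleader=(2.000, 5.000, 18.000°), engaged; cmd=(2.500, 7.000, 36.500°) → follower=(-14.500, 48.000, 54.000°)
step 4: Δleader=(9.000, 25.000, 44.000°), disengaged; cmd=(0,0,0) → follower holds at (-14.500, 48.000, 54.000°)
step 5: Δleader=(-1.000, 11.000, 21.000°), engaged; cmd=(-2.000, 13.000, 42.500°) → follower=(-16.500, 61.000, 96.500°)
step 6: Δleader=(8.000, -13.000, 11.000°), disengaged; cmd=(0,0,0) → follower holds at (-16.500, 61.000, 96.500°)
step 7: Δleader=(-13.000, 22.000, -35.000°), disengaged; cmd=(0,0,0) → follower holds at (-16.500, 61.000, 96.500°)


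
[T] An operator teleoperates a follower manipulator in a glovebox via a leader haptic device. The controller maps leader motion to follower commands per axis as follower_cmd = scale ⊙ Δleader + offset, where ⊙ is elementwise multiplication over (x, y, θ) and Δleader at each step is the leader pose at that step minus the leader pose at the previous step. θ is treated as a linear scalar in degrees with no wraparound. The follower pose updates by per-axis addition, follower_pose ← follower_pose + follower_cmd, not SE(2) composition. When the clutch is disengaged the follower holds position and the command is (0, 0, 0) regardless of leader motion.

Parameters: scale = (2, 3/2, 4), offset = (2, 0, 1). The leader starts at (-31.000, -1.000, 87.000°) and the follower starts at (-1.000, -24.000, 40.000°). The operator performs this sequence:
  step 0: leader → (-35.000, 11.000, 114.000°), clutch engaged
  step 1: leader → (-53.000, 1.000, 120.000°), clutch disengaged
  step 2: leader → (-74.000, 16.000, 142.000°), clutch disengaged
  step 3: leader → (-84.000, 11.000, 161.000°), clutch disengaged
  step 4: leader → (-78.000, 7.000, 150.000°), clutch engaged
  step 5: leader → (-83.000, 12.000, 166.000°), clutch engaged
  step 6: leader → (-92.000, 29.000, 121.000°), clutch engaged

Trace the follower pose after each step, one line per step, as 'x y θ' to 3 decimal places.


step 0: Δleader=(-4.000, 12.000, 27.000°), engaged; cmd=(-6.000, 18.000, 109.000°) → follower=(-7.000, -6.000, 149.000°)
step 1: Δleader=(-18.000, -10.000, 6.000°), disengaged; cmd=(0,0,0) → follower holds at (-7.000, -6.000, 149.000°)
step 2: Δleader=(-21.000, 15.000, 22.000°), disengaged; cmd=(0,0,0) → follower holds at (-7.000, -6.000, 149.000°)
step 3: Δleader=(-10.000, -5.000, 19.000°), disengaged; cmd=(0,0,0) → follower holds at (-7.000, -6.000, 149.000°)
step 4: Δleader=(6.000, -4.000, -11.000°), engaged; cmd=(14.000, -6.000, -43.000°) → follower=(7.000, -12.000, 106.000°)
step 5: Δleader=(-5.000, 5.000, 16.000°), engaged; cmd=(-8.000, 7.500, 65.000°) → follower=(-1.000, -4.500, 171.000°)
step 6: Δleader=(-9.000, 17.000, -45.000°), engaged; cmd=(-16.000, 25.500, -179.000°) → follower=(-17.000, 21.000, -8.000°)

-7.000 -6.000 149.000
-7.000 -6.000 149.000
-7.000 -6.000 149.000
-7.000 -6.000 149.000
7.000 -12.000 106.000
-1.000 -4.500 171.000
-17.000 21.000 -8.000


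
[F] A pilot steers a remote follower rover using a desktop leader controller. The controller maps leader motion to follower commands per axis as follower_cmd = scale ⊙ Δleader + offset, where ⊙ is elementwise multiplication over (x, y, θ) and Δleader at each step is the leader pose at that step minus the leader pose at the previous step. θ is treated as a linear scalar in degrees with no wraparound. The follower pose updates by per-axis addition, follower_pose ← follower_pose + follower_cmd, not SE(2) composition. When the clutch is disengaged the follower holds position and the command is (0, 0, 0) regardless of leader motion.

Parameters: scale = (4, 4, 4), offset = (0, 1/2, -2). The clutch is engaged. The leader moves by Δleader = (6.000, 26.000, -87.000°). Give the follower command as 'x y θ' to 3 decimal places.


24.000 104.500 -350.000

axis x: 4·6.000 + 0 = 24.000
axis y: 4·26.000 + 1/2 = 104.500
axis θ: 4·-87.000 + -2 = -350.000


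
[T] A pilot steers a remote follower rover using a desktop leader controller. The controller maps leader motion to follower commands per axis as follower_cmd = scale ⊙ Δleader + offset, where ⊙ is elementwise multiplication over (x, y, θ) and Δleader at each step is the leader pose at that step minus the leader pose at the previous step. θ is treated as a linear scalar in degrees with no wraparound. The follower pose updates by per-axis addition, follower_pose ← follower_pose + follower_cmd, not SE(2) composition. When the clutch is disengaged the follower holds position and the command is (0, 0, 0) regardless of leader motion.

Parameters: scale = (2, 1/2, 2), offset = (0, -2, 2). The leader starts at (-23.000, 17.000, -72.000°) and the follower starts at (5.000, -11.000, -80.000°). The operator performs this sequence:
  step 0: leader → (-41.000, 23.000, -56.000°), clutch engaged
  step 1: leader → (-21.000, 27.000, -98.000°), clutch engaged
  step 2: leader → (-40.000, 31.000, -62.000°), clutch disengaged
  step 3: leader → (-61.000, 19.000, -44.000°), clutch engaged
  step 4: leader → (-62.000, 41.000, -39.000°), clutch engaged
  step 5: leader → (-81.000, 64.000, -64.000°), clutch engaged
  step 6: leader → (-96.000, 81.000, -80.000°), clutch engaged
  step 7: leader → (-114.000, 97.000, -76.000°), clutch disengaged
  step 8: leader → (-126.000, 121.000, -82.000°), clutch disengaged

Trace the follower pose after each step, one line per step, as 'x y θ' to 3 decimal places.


step 0: Δleader=(-18.000, 6.000, 16.000°), engaged; cmd=(-36.000, 1.000, 34.000°) → follower=(-31.000, -10.000, -46.000°)
step 1: Δleader=(20.000, 4.000, -42.000°), engaged; cmd=(40.000, 0.000, -82.000°) → follower=(9.000, -10.000, -128.000°)
step 2: Δleader=(-19.000, 4.000, 36.000°), disengaged; cmd=(0,0,0) → follower holds at (9.000, -10.000, -128.000°)
step 3: Δleader=(-21.000, -12.000, 18.000°), engaged; cmd=(-42.000, -8.000, 38.000°) → follower=(-33.000, -18.000, -90.000°)
step 4: Δleader=(-1.000, 22.000, 5.000°), engaged; cmd=(-2.000, 9.000, 12.000°) → follower=(-35.000, -9.000, -78.000°)
step 5: Δleader=(-19.000, 23.000, -25.000°), engaged; cmd=(-38.000, 9.500, -48.000°) → follower=(-73.000, 0.500, -126.000°)
step 6: Δleader=(-15.000, 17.000, -16.000°), engaged; cmd=(-30.000, 6.500, -30.000°) → follower=(-103.000, 7.000, -156.000°)
step 7: Δleader=(-18.000, 16.000, 4.000°), disengaged; cmd=(0,0,0) → follower holds at (-103.000, 7.000, -156.000°)
step 8: Δleader=(-12.000, 24.000, -6.000°), disengaged; cmd=(0,0,0) → follower holds at (-103.000, 7.000, -156.000°)

-31.000 -10.000 -46.000
9.000 -10.000 -128.000
9.000 -10.000 -128.000
-33.000 -18.000 -90.000
-35.000 -9.000 -78.000
-73.000 0.500 -126.000
-103.000 7.000 -156.000
-103.000 7.000 -156.000
-103.000 7.000 -156.000


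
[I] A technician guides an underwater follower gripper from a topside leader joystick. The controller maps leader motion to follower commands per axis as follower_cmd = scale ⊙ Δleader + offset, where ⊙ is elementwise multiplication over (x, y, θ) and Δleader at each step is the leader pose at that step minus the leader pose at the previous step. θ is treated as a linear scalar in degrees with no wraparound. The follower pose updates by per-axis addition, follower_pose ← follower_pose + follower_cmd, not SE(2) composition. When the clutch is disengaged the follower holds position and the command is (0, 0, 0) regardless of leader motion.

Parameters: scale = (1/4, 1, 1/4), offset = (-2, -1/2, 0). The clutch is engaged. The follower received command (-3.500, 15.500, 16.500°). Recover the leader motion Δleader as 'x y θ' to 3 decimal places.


-6.000 16.000 66.000

axis x: (-3.500 − -2) / (1/4) = -6.000
axis y: (15.500 − -1/2) / (1) = 16.000
axis θ: (16.500 − 0) / (1/4) = 66.000


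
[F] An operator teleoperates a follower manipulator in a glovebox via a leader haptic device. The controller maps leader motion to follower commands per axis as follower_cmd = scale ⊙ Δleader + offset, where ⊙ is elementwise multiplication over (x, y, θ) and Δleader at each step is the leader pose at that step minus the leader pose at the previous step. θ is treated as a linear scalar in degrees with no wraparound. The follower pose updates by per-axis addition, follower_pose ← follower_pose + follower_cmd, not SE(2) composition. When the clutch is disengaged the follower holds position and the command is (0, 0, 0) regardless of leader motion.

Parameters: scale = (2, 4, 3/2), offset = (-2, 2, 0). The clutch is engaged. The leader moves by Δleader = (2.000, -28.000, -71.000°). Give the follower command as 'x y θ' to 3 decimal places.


2.000 -110.000 -106.500

axis x: 2·2.000 + -2 = 2.000
axis y: 4·-28.000 + 2 = -110.000
axis θ: 3/2·-71.000 + 0 = -106.500


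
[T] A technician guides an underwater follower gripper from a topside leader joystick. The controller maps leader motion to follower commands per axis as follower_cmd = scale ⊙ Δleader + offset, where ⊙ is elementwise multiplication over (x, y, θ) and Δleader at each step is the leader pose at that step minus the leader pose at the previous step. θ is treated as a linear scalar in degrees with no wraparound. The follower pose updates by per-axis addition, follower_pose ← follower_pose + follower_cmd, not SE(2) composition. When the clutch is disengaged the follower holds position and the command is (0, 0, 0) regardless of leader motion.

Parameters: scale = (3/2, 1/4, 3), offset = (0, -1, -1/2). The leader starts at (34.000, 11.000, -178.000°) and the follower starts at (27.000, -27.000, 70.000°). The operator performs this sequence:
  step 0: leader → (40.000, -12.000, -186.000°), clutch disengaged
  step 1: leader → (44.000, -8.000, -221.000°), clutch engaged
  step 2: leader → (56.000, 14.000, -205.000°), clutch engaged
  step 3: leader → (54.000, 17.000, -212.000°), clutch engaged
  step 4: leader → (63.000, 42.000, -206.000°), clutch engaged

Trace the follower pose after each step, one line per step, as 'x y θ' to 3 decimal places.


27.000 -27.000 70.000
33.000 -27.000 -35.500
51.000 -22.500 12.000
48.000 -22.750 -9.500
61.500 -17.500 8.000

step 0: Δleader=(6.000, -23.000, -8.000°), disengaged; cmd=(0,0,0) → follower holds at (27.000, -27.000, 70.000°)
step 1: Δleader=(4.000, 4.000, -35.000°), engaged; cmd=(6.000, 0.000, -105.500°) → follower=(33.000, -27.000, -35.500°)
step 2: Δleader=(12.000, 22.000, 16.000°), engaged; cmd=(18.000, 4.500, 47.500°) → follower=(51.000, -22.500, 12.000°)
step 3: Δleader=(-2.000, 3.000, -7.000°), engaged; cmd=(-3.000, -0.250, -21.500°) → follower=(48.000, -22.750, -9.500°)
step 4: Δleader=(9.000, 25.000, 6.000°), engaged; cmd=(13.500, 5.250, 17.500°) → follower=(61.500, -17.500, 8.000°)


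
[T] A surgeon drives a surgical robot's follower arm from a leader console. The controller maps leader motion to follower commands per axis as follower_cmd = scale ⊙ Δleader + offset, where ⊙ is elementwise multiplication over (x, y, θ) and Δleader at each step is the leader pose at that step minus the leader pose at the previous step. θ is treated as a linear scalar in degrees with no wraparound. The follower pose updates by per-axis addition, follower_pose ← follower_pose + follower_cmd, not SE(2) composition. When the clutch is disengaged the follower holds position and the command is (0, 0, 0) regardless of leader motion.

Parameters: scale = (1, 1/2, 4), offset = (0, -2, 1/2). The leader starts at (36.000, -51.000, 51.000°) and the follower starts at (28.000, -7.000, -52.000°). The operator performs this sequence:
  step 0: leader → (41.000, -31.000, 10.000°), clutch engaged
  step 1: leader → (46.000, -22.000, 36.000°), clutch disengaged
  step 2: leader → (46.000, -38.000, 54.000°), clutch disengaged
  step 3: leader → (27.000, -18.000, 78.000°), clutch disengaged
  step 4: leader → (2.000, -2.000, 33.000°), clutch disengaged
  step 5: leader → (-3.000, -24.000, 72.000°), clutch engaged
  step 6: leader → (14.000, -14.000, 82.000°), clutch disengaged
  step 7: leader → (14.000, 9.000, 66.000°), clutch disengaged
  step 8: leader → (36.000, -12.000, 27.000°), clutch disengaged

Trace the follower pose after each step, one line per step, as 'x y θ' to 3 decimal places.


step 0: Δleader=(5.000, 20.000, -41.000°), engaged; cmd=(5.000, 8.000, -163.500°) → follower=(33.000, 1.000, -215.500°)
step 1: Δleader=(5.000, 9.000, 26.000°), disengaged; cmd=(0,0,0) → follower holds at (33.000, 1.000, -215.500°)
step 2: Δleader=(0.000, -16.000, 18.000°), disengaged; cmd=(0,0,0) → follower holds at (33.000, 1.000, -215.500°)
step 3: Δleader=(-19.000, 20.000, 24.000°), disengaged; cmd=(0,0,0) → follower holds at (33.000, 1.000, -215.500°)
step 4: Δleader=(-25.000, 16.000, -45.000°), disengaged; cmd=(0,0,0) → follower holds at (33.000, 1.000, -215.500°)
step 5: Δleader=(-5.000, -22.000, 39.000°), engaged; cmd=(-5.000, -13.000, 156.500°) → follower=(28.000, -12.000, -59.000°)
step 6: Δleader=(17.000, 10.000, 10.000°), disengaged; cmd=(0,0,0) → follower holds at (28.000, -12.000, -59.000°)
step 7: Δleader=(0.000, 23.000, -16.000°), disengaged; cmd=(0,0,0) → follower holds at (28.000, -12.000, -59.000°)
step 8: Δleader=(22.000, -21.000, -39.000°), disengaged; cmd=(0,0,0) → follower holds at (28.000, -12.000, -59.000°)

33.000 1.000 -215.500
33.000 1.000 -215.500
33.000 1.000 -215.500
33.000 1.000 -215.500
33.000 1.000 -215.500
28.000 -12.000 -59.000
28.000 -12.000 -59.000
28.000 -12.000 -59.000
28.000 -12.000 -59.000


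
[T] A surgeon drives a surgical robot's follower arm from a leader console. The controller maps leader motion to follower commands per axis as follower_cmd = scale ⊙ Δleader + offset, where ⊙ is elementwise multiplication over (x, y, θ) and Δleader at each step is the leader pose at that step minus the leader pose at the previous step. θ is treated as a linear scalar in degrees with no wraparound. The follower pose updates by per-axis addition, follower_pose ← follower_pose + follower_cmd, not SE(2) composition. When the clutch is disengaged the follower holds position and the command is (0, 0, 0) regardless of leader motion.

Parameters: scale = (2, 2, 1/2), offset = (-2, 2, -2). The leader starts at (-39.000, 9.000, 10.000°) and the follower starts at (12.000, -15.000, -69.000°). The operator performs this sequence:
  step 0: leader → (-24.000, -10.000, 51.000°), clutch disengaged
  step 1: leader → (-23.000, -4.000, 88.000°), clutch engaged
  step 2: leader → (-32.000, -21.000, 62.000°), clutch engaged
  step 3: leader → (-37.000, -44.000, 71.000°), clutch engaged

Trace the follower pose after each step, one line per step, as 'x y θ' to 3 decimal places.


12.000 -15.000 -69.000
12.000 -1.000 -52.500
-8.000 -33.000 -67.500
-20.000 -77.000 -65.000

step 0: Δleader=(15.000, -19.000, 41.000°), disengaged; cmd=(0,0,0) → follower holds at (12.000, -15.000, -69.000°)
step 1: Δleader=(1.000, 6.000, 37.000°), engaged; cmd=(0.000, 14.000, 16.500°) → follower=(12.000, -1.000, -52.500°)
step 2: Δleader=(-9.000, -17.000, -26.000°), engaged; cmd=(-20.000, -32.000, -15.000°) → follower=(-8.000, -33.000, -67.500°)
step 3: Δleader=(-5.000, -23.000, 9.000°), engaged; cmd=(-12.000, -44.000, 2.500°) → follower=(-20.000, -77.000, -65.000°)


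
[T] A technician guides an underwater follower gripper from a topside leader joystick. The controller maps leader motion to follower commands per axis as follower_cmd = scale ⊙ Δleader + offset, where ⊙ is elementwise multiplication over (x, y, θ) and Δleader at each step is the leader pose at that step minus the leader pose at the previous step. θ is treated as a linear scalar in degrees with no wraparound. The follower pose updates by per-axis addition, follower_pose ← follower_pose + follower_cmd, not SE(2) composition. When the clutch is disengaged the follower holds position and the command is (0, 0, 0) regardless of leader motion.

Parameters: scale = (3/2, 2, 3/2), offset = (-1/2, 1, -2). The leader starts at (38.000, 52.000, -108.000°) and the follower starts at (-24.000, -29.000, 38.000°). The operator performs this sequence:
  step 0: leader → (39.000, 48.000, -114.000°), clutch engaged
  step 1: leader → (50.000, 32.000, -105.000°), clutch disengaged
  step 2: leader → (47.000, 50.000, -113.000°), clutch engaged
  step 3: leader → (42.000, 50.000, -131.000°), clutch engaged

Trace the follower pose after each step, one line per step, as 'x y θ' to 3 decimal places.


step 0: Δleader=(1.000, -4.000, -6.000°), engaged; cmd=(1.000, -7.000, -11.000°) → follower=(-23.000, -36.000, 27.000°)
step 1: Δleader=(11.000, -16.000, 9.000°), disengaged; cmd=(0,0,0) → follower holds at (-23.000, -36.000, 27.000°)
step 2: Δleader=(-3.000, 18.000, -8.000°), engaged; cmd=(-5.000, 37.000, -14.000°) → follower=(-28.000, 1.000, 13.000°)
step 3: Δleader=(-5.000, 0.000, -18.000°), engaged; cmd=(-8.000, 1.000, -29.000°) → follower=(-36.000, 2.000, -16.000°)

-23.000 -36.000 27.000
-23.000 -36.000 27.000
-28.000 1.000 13.000
-36.000 2.000 -16.000


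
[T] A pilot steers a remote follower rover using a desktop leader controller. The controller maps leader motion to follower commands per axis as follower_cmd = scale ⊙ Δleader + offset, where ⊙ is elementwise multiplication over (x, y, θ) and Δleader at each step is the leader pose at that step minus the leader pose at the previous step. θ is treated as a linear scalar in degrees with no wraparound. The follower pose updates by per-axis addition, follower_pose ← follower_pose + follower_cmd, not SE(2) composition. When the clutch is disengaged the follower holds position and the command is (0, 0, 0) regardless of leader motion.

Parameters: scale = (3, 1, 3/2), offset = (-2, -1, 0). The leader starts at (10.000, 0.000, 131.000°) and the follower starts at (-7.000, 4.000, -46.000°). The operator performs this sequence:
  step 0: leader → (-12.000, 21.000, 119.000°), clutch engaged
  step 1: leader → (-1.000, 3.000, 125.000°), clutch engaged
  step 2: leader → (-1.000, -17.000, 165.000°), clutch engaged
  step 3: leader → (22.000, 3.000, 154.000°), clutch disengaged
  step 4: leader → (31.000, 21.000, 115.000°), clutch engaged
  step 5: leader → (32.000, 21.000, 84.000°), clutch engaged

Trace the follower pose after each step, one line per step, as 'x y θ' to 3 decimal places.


-75.000 24.000 -64.000
-44.000 5.000 -55.000
-46.000 -16.000 5.000
-46.000 -16.000 5.000
-21.000 1.000 -53.500
-20.000 0.000 -100.000

step 0: Δleader=(-22.000, 21.000, -12.000°), engaged; cmd=(-68.000, 20.000, -18.000°) → follower=(-75.000, 24.000, -64.000°)
step 1: Δleader=(11.000, -18.000, 6.000°), engaged; cmd=(31.000, -19.000, 9.000°) → follower=(-44.000, 5.000, -55.000°)
step 2: Δleader=(0.000, -20.000, 40.000°), engaged; cmd=(-2.000, -21.000, 60.000°) → follower=(-46.000, -16.000, 5.000°)
step 3: Δleader=(23.000, 20.000, -11.000°), disengaged; cmd=(0,0,0) → follower holds at (-46.000, -16.000, 5.000°)
step 4: Δleader=(9.000, 18.000, -39.000°), engaged; cmd=(25.000, 17.000, -58.500°) → follower=(-21.000, 1.000, -53.500°)
step 5: Δleader=(1.000, 0.000, -31.000°), engaged; cmd=(1.000, -1.000, -46.500°) → follower=(-20.000, 0.000, -100.000°)


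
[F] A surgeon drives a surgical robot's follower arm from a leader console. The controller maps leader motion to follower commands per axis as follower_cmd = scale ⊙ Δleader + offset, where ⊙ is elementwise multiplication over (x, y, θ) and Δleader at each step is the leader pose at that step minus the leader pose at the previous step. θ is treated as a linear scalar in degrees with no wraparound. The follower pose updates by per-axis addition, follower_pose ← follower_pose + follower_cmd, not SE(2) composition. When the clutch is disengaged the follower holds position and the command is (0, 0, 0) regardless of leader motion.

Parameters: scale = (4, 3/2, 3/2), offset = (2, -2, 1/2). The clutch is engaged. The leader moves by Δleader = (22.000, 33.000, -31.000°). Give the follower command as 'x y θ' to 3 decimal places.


axis x: 4·22.000 + 2 = 90.000
axis y: 3/2·33.000 + -2 = 47.500
axis θ: 3/2·-31.000 + 1/2 = -46.000

90.000 47.500 -46.000


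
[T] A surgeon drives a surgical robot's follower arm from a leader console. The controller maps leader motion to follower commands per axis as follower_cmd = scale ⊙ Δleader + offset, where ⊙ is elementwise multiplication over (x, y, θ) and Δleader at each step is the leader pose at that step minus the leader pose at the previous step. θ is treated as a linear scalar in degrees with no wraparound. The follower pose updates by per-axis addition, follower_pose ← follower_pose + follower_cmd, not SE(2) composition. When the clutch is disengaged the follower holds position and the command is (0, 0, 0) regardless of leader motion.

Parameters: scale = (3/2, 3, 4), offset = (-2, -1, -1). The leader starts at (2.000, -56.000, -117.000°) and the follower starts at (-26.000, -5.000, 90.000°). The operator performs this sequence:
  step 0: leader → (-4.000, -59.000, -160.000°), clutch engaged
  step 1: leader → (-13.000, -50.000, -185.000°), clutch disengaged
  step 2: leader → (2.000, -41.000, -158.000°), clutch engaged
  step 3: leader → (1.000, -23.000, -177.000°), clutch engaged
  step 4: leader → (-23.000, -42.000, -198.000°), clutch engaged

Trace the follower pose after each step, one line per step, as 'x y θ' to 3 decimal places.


step 0: Δleader=(-6.000, -3.000, -43.000°), engaged; cmd=(-11.000, -10.000, -173.000°) → follower=(-37.000, -15.000, -83.000°)
step 1: Δleader=(-9.000, 9.000, -25.000°), disengaged; cmd=(0,0,0) → follower holds at (-37.000, -15.000, -83.000°)
step 2: Δleader=(15.000, 9.000, 27.000°), engaged; cmd=(20.500, 26.000, 107.000°) → follower=(-16.500, 11.000, 24.000°)
step 3: Δleader=(-1.000, 18.000, -19.000°), engaged; cmd=(-3.500, 53.000, -77.000°) → follower=(-20.000, 64.000, -53.000°)
step 4: Δleader=(-24.000, -19.000, -21.000°), engaged; cmd=(-38.000, -58.000, -85.000°) → follower=(-58.000, 6.000, -138.000°)

-37.000 -15.000 -83.000
-37.000 -15.000 -83.000
-16.500 11.000 24.000
-20.000 64.000 -53.000
-58.000 6.000 -138.000


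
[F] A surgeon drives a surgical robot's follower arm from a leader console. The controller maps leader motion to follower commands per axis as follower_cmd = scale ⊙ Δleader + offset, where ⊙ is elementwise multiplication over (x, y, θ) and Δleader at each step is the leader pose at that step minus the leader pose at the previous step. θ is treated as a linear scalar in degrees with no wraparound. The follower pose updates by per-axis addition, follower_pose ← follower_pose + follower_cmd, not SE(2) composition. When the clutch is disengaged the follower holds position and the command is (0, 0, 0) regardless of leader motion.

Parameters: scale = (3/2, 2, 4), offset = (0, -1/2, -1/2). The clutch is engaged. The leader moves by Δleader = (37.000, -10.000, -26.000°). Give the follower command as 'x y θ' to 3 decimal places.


axis x: 3/2·37.000 + 0 = 55.500
axis y: 2·-10.000 + -1/2 = -20.500
axis θ: 4·-26.000 + -1/2 = -104.500

55.500 -20.500 -104.500


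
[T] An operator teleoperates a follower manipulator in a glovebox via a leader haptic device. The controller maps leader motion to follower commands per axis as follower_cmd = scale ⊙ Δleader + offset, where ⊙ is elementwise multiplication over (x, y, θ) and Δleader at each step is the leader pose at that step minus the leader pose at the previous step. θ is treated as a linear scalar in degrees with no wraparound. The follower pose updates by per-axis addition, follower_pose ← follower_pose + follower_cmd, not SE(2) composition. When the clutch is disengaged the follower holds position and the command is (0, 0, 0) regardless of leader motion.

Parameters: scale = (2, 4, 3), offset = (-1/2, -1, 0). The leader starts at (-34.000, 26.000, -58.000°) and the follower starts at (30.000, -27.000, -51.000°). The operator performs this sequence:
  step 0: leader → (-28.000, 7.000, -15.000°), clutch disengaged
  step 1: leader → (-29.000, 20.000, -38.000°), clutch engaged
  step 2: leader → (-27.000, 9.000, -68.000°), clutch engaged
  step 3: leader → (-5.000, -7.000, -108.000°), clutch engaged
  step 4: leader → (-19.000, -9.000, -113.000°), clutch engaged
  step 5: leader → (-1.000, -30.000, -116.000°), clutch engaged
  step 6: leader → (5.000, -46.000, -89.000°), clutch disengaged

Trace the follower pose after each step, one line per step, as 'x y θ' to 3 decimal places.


step 0: Δleader=(6.000, -19.000, 43.000°), disengaged; cmd=(0,0,0) → follower holds at (30.000, -27.000, -51.000°)
step 1: Δleader=(-1.000, 13.000, -23.000°), engaged; cmd=(-2.500, 51.000, -69.000°) → follower=(27.500, 24.000, -120.000°)
step 2: Δleader=(2.000, -11.000, -30.000°), engaged; cmd=(3.500, -45.000, -90.000°) → follower=(31.000, -21.000, -210.000°)
step 3: Δleader=(22.000, -16.000, -40.000°), engaged; cmd=(43.500, -65.000, -120.000°) → follower=(74.500, -86.000, -330.000°)
step 4: Δleader=(-14.000, -2.000, -5.000°), engaged; cmd=(-28.500, -9.000, -15.000°) → follower=(46.000, -95.000, -345.000°)
step 5: Δleader=(18.000, -21.000, -3.000°), engaged; cmd=(35.500, -85.000, -9.000°) → follower=(81.500, -180.000, -354.000°)
step 6: Δleader=(6.000, -16.000, 27.000°), disengaged; cmd=(0,0,0) → follower holds at (81.500, -180.000, -354.000°)

30.000 -27.000 -51.000
27.500 24.000 -120.000
31.000 -21.000 -210.000
74.500 -86.000 -330.000
46.000 -95.000 -345.000
81.500 -180.000 -354.000
81.500 -180.000 -354.000


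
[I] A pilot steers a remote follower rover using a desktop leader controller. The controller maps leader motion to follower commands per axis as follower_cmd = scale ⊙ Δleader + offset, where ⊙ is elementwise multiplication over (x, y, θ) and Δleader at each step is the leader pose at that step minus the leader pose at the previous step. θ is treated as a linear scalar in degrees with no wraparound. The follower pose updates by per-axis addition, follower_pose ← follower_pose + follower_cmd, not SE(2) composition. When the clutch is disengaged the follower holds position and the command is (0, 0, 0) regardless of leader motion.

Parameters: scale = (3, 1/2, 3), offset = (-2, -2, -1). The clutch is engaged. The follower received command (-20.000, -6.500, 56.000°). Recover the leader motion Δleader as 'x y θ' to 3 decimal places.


axis x: (-20.000 − -2) / (3) = -6.000
axis y: (-6.500 − -2) / (1/2) = -9.000
axis θ: (56.000 − -1) / (3) = 19.000

-6.000 -9.000 19.000


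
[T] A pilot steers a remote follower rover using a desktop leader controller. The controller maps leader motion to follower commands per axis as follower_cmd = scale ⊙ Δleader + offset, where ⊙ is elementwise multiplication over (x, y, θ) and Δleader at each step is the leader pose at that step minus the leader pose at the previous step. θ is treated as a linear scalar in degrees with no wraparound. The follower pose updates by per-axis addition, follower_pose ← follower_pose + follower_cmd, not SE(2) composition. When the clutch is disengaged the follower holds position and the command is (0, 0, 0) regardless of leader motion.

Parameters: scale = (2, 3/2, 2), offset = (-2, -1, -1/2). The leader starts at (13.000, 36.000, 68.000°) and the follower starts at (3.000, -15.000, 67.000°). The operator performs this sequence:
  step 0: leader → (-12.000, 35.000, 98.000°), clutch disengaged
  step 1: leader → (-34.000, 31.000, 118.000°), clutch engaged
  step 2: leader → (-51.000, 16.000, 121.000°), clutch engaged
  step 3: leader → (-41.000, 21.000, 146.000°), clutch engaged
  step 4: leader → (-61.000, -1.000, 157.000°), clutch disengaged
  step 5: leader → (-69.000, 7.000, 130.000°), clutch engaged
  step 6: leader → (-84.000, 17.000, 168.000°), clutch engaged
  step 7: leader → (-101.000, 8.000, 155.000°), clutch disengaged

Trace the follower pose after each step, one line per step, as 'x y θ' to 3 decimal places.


step 0: Δleader=(-25.000, -1.000, 30.000°), disengaged; cmd=(0,0,0) → follower holds at (3.000, -15.000, 67.000°)
step 1: Δleader=(-22.000, -4.000, 20.000°), engaged; cmd=(-46.000, -7.000, 39.500°) → follower=(-43.000, -22.000, 106.500°)
step 2: Δleader=(-17.000, -15.000, 3.000°), engaged; cmd=(-36.000, -23.500, 5.500°) → follower=(-79.000, -45.500, 112.000°)
step 3: Δleader=(10.000, 5.000, 25.000°), engaged; cmd=(18.000, 6.500, 49.500°) → follower=(-61.000, -39.000, 161.500°)
step 4: Δleader=(-20.000, -22.000, 11.000°), disengaged; cmd=(0,0,0) → follower holds at (-61.000, -39.000, 161.500°)
step 5: Δleader=(-8.000, 8.000, -27.000°), engaged; cmd=(-18.000, 11.000, -54.500°) → follower=(-79.000, -28.000, 107.000°)
step 6: Δleader=(-15.000, 10.000, 38.000°), engaged; cmd=(-32.000, 14.000, 75.500°) → follower=(-111.000, -14.000, 182.500°)
step 7: Δleader=(-17.000, -9.000, -13.000°), disengaged; cmd=(0,0,0) → follower holds at (-111.000, -14.000, 182.500°)

3.000 -15.000 67.000
-43.000 -22.000 106.500
-79.000 -45.500 112.000
-61.000 -39.000 161.500
-61.000 -39.000 161.500
-79.000 -28.000 107.000
-111.000 -14.000 182.500
-111.000 -14.000 182.500


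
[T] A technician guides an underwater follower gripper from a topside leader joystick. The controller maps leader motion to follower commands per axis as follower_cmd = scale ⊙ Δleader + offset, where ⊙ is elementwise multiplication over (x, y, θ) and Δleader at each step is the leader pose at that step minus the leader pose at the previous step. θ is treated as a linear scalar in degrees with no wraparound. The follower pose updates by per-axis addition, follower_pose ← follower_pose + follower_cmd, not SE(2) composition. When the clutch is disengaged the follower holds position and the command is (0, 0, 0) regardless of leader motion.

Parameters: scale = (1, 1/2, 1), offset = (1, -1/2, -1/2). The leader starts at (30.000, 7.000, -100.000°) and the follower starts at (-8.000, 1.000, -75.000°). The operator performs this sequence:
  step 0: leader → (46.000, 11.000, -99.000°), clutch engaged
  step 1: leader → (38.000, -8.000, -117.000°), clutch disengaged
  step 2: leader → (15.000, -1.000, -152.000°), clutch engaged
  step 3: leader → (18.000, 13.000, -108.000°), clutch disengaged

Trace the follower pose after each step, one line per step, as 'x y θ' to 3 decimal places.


9.000 2.500 -74.500
9.000 2.500 -74.500
-13.000 5.500 -110.000
-13.000 5.500 -110.000

step 0: Δleader=(16.000, 4.000, 1.000°), engaged; cmd=(17.000, 1.500, 0.500°) → follower=(9.000, 2.500, -74.500°)
step 1: Δleader=(-8.000, -19.000, -18.000°), disengaged; cmd=(0,0,0) → follower holds at (9.000, 2.500, -74.500°)
step 2: Δleader=(-23.000, 7.000, -35.000°), engaged; cmd=(-22.000, 3.000, -35.500°) → follower=(-13.000, 5.500, -110.000°)
step 3: Δleader=(3.000, 14.000, 44.000°), disengaged; cmd=(0,0,0) → follower holds at (-13.000, 5.500, -110.000°)


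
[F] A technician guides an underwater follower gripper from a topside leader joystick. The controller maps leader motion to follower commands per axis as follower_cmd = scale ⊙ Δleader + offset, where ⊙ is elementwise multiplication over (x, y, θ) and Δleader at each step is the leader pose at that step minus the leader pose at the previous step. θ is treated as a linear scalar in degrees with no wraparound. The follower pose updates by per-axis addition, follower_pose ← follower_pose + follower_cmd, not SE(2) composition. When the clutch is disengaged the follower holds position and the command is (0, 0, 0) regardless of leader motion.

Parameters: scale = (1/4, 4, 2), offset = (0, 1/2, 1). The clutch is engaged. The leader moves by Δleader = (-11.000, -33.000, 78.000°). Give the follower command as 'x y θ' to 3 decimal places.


axis x: 1/4·-11.000 + 0 = -2.750
axis y: 4·-33.000 + 1/2 = -131.500
axis θ: 2·78.000 + 1 = 157.000

-2.750 -131.500 157.000
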